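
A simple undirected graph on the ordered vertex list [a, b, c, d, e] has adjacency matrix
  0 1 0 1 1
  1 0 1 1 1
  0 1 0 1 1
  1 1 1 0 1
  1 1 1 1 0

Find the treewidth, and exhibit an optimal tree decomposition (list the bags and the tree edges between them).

Every bag has size at most 4, so the width is 4 − 1 = 3 and tw(G) ≤ 3. Conversely, {b, c, d, e} is a clique of size 4, and the vertices of any clique must share a bag in every tree decomposition; so some bag has ≥ 4 vertices and tw(G) ≥ 3. Combining the bounds, tw(G) = 3.

Treewidth 3.
One optimal decomposition is:
Bags: B1 = {a, b, d, e}  B2 = {b, c, d, e}
Tree: B1–B2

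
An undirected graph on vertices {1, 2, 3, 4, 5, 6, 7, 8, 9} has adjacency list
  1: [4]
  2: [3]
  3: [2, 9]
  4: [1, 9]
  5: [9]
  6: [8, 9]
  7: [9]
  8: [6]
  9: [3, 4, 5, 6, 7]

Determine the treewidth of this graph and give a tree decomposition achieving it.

Each bag holds 2 vertices, so the decomposition has width 1, which upper-bounds the treewidth. Any graph with an edge has treewidth ≥ 1, and G has the edge 9–7. Therefore the treewidth is 1.

Treewidth 1.
Bags: B1 = {7, 9}  B2 = {5, 9}  B3 = {3, 9}  B4 = {6, 9}  B5 = {4, 9}  B6 = {1, 4}  B7 = {6, 8}  B8 = {2, 3}
Tree: B1–B2, B1–B3, B3–B4, B3–B5, B5–B6, B4–B7, B3–B8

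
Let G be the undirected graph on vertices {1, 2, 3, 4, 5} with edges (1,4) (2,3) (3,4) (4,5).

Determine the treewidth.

1

A width-1 tree decomposition is:
Bags: B1 = {3, 4}  B2 = {4, 5}  B3 = {1, 4}  B4 = {2, 3}
Tree: B1–B2, B2–B3, B1–B4
The largest bag has 2 vertices, giving width 1; this decomposition certifies tw(G) ≤ 1. Any graph with an edge has treewidth ≥ 1, and G has the edge 4–3. Combining the bounds, tw(G) = 1.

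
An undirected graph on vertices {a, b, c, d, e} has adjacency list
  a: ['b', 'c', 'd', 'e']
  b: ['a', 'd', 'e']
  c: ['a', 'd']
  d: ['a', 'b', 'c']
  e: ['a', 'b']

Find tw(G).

2

A width-2 tree decomposition is:
Bags: B1 = {a, c, d}  B2 = {a, b, d}  B3 = {a, b, e}
Tree: B1–B2, B2–B3
The largest bag has 3 vertices, giving width 2; this decomposition certifies tw(G) ≤ 2. On the other hand G contains the 3-clique {a, c, d}. A clique must lie in a single bag of any decomposition, so no decomposition can have width below 2. Combining the bounds, tw(G) = 2.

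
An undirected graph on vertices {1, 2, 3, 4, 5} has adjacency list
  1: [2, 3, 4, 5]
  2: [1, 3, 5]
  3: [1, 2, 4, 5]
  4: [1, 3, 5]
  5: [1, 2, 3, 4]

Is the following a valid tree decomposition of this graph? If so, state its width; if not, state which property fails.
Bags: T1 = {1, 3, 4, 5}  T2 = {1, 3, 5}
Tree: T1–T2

A tree decomposition must satisfy three properties: every vertex lies in some bag; for every edge, both endpoints lie together in some bag; and for every vertex, the bags containing it form a connected subtree. Here vertex 2 appears in no bag, so the decomposition is invalid.

No — vertex 2 appears in no bag.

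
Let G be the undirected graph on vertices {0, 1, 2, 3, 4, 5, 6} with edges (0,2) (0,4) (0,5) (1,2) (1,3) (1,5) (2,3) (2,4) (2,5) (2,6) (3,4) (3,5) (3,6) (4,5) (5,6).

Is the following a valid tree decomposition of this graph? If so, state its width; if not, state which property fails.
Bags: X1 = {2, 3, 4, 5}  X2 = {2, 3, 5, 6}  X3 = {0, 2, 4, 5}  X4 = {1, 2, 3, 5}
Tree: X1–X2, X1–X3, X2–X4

Every vertex of G appears in some bag (union = {0, 1, 2, 3, 4, 5, 6}); every edge is covered by a bag; and for each vertex v the set of bags containing v is connected in the bag tree. The decomposition is therefore valid. The largest bag has 4 vertices, so the width is 3.

Yes; width 3.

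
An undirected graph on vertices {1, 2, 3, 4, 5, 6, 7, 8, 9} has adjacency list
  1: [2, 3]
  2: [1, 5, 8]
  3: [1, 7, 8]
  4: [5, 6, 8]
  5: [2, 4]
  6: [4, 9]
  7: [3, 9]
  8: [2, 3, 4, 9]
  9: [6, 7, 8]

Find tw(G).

3

A width-3 tree decomposition is:
Bags: B1 = {1, 2, 3, 5}  B2 = {2, 3, 5, 8}  B3 = {3, 4, 5, 8}  B4 = {3, 4, 7, 8}  B5 = {4, 7, 8, 9}  B6 = {4, 6, 7, 9}
Tree: B1–B2, B2–B3, B3–B4, B4–B5, B5–B6
Every bag has size at most 4, so the width is 4 − 1 = 3 and tw(G) ≤ 3. For the lower bound: the 4 vertex sets {1,2,5}, {3}, {8}, {4,6,7,9} are disjoint, each induces a connected subgraph, and every pair is joined by at least one edge of G. Contracting each set to a single vertex therefore yields K_{4} as a minor, and since treewidth is minor-monotone, tw(G) ≥ tw(K_{4}) = 3. Hence tw(G) = 3 exactly.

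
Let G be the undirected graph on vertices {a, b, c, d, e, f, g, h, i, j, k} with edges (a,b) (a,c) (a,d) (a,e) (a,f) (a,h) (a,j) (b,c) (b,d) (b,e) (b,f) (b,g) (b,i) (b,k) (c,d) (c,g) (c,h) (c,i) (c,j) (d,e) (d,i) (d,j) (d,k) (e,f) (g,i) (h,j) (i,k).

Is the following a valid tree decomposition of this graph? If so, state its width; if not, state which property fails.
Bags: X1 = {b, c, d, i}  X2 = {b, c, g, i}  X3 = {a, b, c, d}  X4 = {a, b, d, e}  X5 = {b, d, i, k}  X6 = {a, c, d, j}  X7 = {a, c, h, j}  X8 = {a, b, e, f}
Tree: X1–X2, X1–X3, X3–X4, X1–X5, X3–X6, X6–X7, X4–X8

Yes; width 3.

Vertex coverage: the bags together contain {a, b, c, d, e, f, g, h, i, j, k}, the full vertex set. Edge coverage: each edge of G has both endpoints in at least one bag. Running intersection: for every vertex, the bags containing it form a connected subtree. All three properties hold, so this is a valid tree decomposition of width max|bag| − 1 = 3, and hence tw(G) ≤ 3.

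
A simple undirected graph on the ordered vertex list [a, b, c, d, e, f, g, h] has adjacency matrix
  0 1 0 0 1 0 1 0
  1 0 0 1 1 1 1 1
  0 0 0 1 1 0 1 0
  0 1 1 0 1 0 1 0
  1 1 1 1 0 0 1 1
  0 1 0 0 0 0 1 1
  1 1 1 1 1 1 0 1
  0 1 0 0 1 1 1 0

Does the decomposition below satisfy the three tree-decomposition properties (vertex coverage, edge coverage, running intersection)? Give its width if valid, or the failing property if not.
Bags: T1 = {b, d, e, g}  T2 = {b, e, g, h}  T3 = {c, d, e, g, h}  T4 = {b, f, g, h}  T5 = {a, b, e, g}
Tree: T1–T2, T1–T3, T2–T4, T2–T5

A tree decomposition must satisfy three properties: every vertex lies in some bag; for every edge, both endpoints lie together in some bag; and for every vertex, the bags containing it form a connected subtree. Here bags containing vertex h are not connected in the tree, so the decomposition is invalid.

No — bags containing vertex h are not connected in the tree.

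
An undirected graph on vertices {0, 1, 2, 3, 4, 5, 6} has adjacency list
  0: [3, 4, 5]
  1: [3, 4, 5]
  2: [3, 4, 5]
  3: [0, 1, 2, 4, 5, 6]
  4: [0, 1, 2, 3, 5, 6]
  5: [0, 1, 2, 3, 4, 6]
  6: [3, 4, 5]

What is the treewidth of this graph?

3

A width-3 tree decomposition is:
Bags: B1 = {1, 3, 4, 5}  B2 = {0, 3, 4, 5}  B3 = {2, 3, 4, 5}  B4 = {3, 4, 5, 6}
Tree: B1–B2, B2–B3, B3–B4
Every bag has size at most 4, so the width is 4 − 1 = 3 and tw(G) ≤ 3. For the lower bound, the 4 vertices {0, 3, 4, 5} are pairwise adjacent, and any tree decomposition puts a clique entirely inside one bag — forcing width ≥ 3. Combining the bounds, tw(G) = 3.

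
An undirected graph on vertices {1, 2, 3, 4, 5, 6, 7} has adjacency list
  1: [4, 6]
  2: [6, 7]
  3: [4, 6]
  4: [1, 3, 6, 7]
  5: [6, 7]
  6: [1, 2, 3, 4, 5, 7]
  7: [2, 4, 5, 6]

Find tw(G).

A width-2 tree decomposition is:
Bags: B1 = {4, 6, 7}  B2 = {5, 6, 7}  B3 = {1, 4, 6}  B4 = {3, 4, 6}  B5 = {2, 6, 7}
Tree: B1–B2, B1–B3, B1–B4, B1–B5
The largest bag has 3 vertices, giving width 2; this decomposition certifies tw(G) ≤ 2. On the other hand G contains the 3-clique {2, 6, 7}. A clique must lie in a single bag of any decomposition, so no decomposition can have width below 2. Hence tw(G) = 2 exactly.

2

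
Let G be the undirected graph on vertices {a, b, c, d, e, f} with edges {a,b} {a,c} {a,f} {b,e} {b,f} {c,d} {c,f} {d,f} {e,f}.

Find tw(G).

2

A width-2 tree decomposition is:
Bags: B1 = {a, b, f}  B2 = {b, e, f}  B3 = {a, c, f}  B4 = {c, d, f}
Tree: B1–B2, B1–B3, B3–B4
Every bag has size at most 3, so the width is 3 − 1 = 2 and tw(G) ≤ 2. On the other hand G contains the 3-clique {c, d, f}. A clique must lie in a single bag of any decomposition, so no decomposition can have width below 2. Therefore the treewidth is 2.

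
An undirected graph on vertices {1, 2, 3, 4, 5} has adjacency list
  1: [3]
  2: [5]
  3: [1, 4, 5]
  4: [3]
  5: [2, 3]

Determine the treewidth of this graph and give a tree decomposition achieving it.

Every bag has size at most 2, so the width is 2 − 1 = 1 and tw(G) ≤ 1. Since G has at least one edge (e.g. 1–3), it is not an edgeless graph, so tw(G) ≥ 1. Combining the bounds, tw(G) = 1.

Treewidth 1.
One optimal decomposition is:
Bags: B1 = {1, 3}  B2 = {3, 4}  B3 = {3, 5}  B4 = {2, 5}
Tree: B1–B2, B1–B3, B3–B4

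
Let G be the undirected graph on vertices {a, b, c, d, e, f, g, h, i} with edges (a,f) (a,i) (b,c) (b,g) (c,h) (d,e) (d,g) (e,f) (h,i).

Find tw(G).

2

A width-2 tree decomposition is:
Bags: B1 = {c, h, i}  B2 = {b, c, i}  B3 = {b, g, i}  B4 = {d, g, i}  B5 = {d, e, i}  B6 = {e, f, i}  B7 = {a, f, i}
Tree: B1–B2, B2–B3, B3–B4, B4–B5, B5–B6, B6–B7
Every bag has size at most 3, so the width is 3 − 1 = 2 and tw(G) ≤ 2. For the lower bound, G contains the cycle i–h–c–b–g–d–e–f–a–i, so G is not a forest; only forests have treewidth ≤ 1, hence tw(G) ≥ 2. Hence tw(G) = 2 exactly.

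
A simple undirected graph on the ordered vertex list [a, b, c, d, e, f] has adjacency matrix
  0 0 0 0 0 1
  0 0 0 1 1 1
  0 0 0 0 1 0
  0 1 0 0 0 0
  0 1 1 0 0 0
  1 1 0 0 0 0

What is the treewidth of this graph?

1

A width-1 tree decomposition is:
Bags: B1 = {b, e}  B2 = {b, d}  B3 = {c, e}  B4 = {b, f}  B5 = {a, f}
Tree: B1–B2, B1–B3, B1–B4, B4–B5
The largest bag has 2 vertices, giving width 1; this decomposition certifies tw(G) ≤ 1. Since G has at least one edge (e.g. e–b), it is not an edgeless graph, so tw(G) ≥ 1. Therefore the treewidth is 1.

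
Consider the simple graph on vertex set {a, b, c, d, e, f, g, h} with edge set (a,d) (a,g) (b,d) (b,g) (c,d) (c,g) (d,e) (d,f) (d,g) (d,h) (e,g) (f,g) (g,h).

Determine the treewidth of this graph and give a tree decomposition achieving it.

Treewidth 2.
One such decomposition:
Bags: B1 = {d, g, h}  B2 = {d, e, g}  B3 = {b, d, g}  B4 = {a, d, g}  B5 = {c, d, g}  B6 = {d, f, g}
Tree: B1–B2, B1–B3, B1–B4, B4–B5, B3–B6

The largest bag has 3 vertices, giving width 2; this decomposition certifies tw(G) ≤ 2. Conversely, {d, f, g} is a clique of size 3, and the vertices of any clique must share a bag in every tree decomposition; so some bag has ≥ 3 vertices and tw(G) ≥ 2. Hence tw(G) = 2 exactly.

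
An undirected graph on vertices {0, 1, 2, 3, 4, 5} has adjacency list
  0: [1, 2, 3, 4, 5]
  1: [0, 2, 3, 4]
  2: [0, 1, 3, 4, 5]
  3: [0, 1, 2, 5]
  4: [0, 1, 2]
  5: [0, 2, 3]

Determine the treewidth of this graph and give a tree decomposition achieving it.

Treewidth 3.
One such decomposition:
Bags: B1 = {0, 1, 2, 3}  B2 = {0, 1, 2, 4}  B3 = {0, 2, 3, 5}
Tree: B1–B2, B1–B3

The largest bag has 4 vertices, giving width 3; this decomposition certifies tw(G) ≤ 3. Conversely, {0, 1, 2, 3} is a clique of size 4, and the vertices of any clique must share a bag in every tree decomposition; so some bag has ≥ 4 vertices and tw(G) ≥ 3. Combining the bounds, tw(G) = 3.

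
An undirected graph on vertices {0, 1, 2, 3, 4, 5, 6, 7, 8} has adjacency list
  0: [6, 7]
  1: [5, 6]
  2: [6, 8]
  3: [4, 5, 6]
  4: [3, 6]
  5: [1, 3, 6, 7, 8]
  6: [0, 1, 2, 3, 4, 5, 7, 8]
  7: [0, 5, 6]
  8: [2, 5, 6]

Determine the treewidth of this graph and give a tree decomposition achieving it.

Each bag holds 3 vertices, so the decomposition has width 2, which upper-bounds the treewidth. Conversely, {0, 6, 7} is a clique of size 3, and the vertices of any clique must share a bag in every tree decomposition; so some bag has ≥ 3 vertices and tw(G) ≥ 2. Therefore the treewidth is 2.

Treewidth 2.
Bags: B1 = {3, 5, 6}  B2 = {5, 6, 8}  B3 = {3, 4, 6}  B4 = {5, 6, 7}  B5 = {0, 6, 7}  B6 = {2, 6, 8}  B7 = {1, 5, 6}
Tree: B1–B2, B1–B3, B2–B4, B4–B5, B2–B6, B4–B7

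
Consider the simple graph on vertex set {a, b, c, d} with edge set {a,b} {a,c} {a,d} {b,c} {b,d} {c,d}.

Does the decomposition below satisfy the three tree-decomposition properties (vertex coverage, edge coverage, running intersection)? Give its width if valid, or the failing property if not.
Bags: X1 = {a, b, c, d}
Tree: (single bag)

Every vertex of G appears in some bag (union = {a, b, c, d}); every edge is covered by a bag; and for each vertex v the set of bags containing v is connected in the bag tree. The decomposition is therefore valid. The largest bag has 4 vertices, so the width is 3.

Yes; width 3.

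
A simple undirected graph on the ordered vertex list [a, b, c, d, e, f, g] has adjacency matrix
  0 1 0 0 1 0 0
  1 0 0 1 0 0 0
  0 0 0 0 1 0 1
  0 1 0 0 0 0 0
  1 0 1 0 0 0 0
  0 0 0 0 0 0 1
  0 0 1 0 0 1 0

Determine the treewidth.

1

A width-1 tree decomposition is:
Bags: B1 = {b, d}  B2 = {a, b}  B3 = {a, e}  B4 = {c, e}  B5 = {c, g}  B6 = {f, g}
Tree: B1–B2, B2–B3, B3–B4, B4–B5, B5–B6
Each bag holds 2 vertices, so the decomposition has width 1, which upper-bounds the treewidth. Since G has at least one edge (e.g. d–b), it is not an edgeless graph, so tw(G) ≥ 1. The upper and lower bounds meet at 1, so that is the treewidth.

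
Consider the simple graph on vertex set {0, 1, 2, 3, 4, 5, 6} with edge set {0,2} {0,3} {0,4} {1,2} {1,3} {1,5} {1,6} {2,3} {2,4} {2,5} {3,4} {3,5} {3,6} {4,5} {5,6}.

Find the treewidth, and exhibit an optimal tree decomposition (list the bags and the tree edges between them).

Each bag holds 4 vertices, so the decomposition has width 3, which upper-bounds the treewidth. For the lower bound, the 4 vertices {1, 2, 3, 5} are pairwise adjacent, and any tree decomposition puts a clique entirely inside one bag — forcing width ≥ 3. Combining the bounds, tw(G) = 3.

Treewidth 3.
Bags: B1 = {1, 2, 3, 5}  B2 = {2, 3, 4, 5}  B3 = {1, 3, 5, 6}  B4 = {0, 2, 3, 4}
Tree: B1–B2, B1–B3, B2–B4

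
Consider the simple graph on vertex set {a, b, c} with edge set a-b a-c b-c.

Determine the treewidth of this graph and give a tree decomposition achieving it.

A single bag containing all 3 vertices is trivially a valid decomposition of width 2. On the other hand G contains the 3-clique {a, b, c}. A clique must lie in a single bag of any decomposition, so no decomposition can have width below 2. Combining the bounds, tw(G) = 2.

Treewidth 2.
One such decomposition:
Bags: B1 = {a, b, c}
Tree: (single bag)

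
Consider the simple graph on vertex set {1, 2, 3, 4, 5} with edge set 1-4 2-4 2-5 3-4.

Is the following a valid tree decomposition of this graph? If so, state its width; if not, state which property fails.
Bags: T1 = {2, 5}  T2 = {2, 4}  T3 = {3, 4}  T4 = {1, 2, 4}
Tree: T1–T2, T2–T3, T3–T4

No — bags containing vertex 2 are not connected in the tree.

A tree decomposition must satisfy three properties: every vertex lies in some bag; for every edge, both endpoints lie together in some bag; and for every vertex, the bags containing it form a connected subtree. Here bags containing vertex 2 are not connected in the tree, so the decomposition is invalid.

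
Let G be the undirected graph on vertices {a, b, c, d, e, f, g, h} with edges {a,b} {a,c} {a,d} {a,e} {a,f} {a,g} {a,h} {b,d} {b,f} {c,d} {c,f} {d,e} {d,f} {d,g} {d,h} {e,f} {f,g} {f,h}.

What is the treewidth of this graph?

3

A width-3 tree decomposition is:
Bags: B1 = {a, d, e, f}  B2 = {a, b, d, f}  B3 = {a, d, f, g}  B4 = {a, c, d, f}  B5 = {a, d, f, h}
Tree: B1–B2, B2–B3, B1–B4, B3–B5
Each bag holds 4 vertices, so the decomposition has width 3, which upper-bounds the treewidth. On the other hand G contains the 4-clique {a, d, f, g}. A clique must lie in a single bag of any decomposition, so no decomposition can have width below 3. Combining the bounds, tw(G) = 3.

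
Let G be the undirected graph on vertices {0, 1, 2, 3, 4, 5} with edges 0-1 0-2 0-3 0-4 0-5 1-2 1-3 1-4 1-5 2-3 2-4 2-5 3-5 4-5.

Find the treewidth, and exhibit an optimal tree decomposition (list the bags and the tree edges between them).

Treewidth 4.
One optimal decomposition is:
Bags: B1 = {0, 1, 2, 4, 5}  B2 = {0, 1, 2, 3, 5}
Tree: B1–B2

The largest bag has 5 vertices, giving width 4; this decomposition certifies tw(G) ≤ 4. Conversely, {0, 1, 2, 3, 5} is a clique of size 5, and the vertices of any clique must share a bag in every tree decomposition; so some bag has ≥ 5 vertices and tw(G) ≥ 4. The upper and lower bounds meet at 4, so that is the treewidth.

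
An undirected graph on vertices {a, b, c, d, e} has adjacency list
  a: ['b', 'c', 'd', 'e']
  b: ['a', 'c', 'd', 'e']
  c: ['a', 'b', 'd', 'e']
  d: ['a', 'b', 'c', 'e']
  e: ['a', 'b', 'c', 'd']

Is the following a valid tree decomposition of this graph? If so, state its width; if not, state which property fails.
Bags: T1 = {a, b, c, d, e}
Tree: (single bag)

Yes; width 4.

Checking the three conditions: (i) the bags cover all of {a, b, c, d, e}; (ii) for each edge, some bag contains both endpoints; (iii) the bags containing any fixed vertex form a subtree. All hold, so the decomposition is valid with width 5 − 1 = 4.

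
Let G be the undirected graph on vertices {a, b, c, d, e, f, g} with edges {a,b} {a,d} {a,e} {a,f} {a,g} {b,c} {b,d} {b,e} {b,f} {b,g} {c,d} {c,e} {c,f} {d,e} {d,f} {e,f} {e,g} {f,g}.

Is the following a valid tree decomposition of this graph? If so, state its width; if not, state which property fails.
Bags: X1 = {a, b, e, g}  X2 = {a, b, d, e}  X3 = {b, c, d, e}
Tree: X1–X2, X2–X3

No — vertex f appears in no bag.

A tree decomposition must satisfy three properties: every vertex lies in some bag; for every edge, both endpoints lie together in some bag; and for every vertex, the bags containing it form a connected subtree. Here vertex f appears in no bag, so the decomposition is invalid.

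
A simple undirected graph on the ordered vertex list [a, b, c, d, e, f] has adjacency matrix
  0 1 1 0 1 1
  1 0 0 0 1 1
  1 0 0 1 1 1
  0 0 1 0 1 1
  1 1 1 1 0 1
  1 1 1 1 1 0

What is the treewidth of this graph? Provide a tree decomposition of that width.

Treewidth 3.
One optimal decomposition is:
Bags: B1 = {a, b, e, f}  B2 = {a, c, e, f}  B3 = {c, d, e, f}
Tree: B1–B2, B2–B3

Each bag holds 4 vertices, so the decomposition has width 3, which upper-bounds the treewidth. Conversely, {c, d, e, f} is a clique of size 4, and the vertices of any clique must share a bag in every tree decomposition; so some bag has ≥ 4 vertices and tw(G) ≥ 3. Combining the bounds, tw(G) = 3.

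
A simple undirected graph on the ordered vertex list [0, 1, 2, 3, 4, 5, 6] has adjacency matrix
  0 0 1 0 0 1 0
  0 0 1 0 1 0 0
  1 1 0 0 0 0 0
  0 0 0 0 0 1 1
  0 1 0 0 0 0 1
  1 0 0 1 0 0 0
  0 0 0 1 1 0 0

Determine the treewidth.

A width-2 tree decomposition is:
Bags: B1 = {1, 4, 6}  B2 = {1, 3, 6}  B3 = {1, 3, 5}  B4 = {0, 1, 5}  B5 = {0, 1, 2}
Tree: B1–B2, B2–B3, B3–B4, B4–B5
The largest bag has 3 vertices, giving width 2; this decomposition certifies tw(G) ≤ 2. Since 1–4–6–3–5–0–2–1 is a cycle in G, G is not acyclic. Forests are exactly the graphs of treewidth ≤ 1, so tw(G) ≥ 2. Combining the bounds, tw(G) = 2.

2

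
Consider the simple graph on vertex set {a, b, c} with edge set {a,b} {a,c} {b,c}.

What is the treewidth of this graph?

2

A width-2 tree decomposition is:
Bags: B1 = {a, b, c}
Tree: (single bag)
With just one bag of size 3, the width is 3 − 1 = 2, so tw(G) ≤ 2. On the other hand G contains the 3-clique {a, b, c}. A clique must lie in a single bag of any decomposition, so no decomposition can have width below 2. The upper and lower bounds meet at 2, so that is the treewidth.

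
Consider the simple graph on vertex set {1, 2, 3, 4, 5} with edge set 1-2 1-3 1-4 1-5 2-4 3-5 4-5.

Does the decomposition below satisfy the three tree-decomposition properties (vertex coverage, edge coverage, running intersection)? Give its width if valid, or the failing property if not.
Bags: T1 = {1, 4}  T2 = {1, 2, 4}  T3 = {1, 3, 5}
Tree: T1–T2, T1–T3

A tree decomposition must satisfy three properties: every vertex lies in some bag; for every edge, both endpoints lie together in some bag; and for every vertex, the bags containing it form a connected subtree. Here edge (5,4) lies in no bag, so the decomposition is invalid.

No — edge (5,4) lies in no bag.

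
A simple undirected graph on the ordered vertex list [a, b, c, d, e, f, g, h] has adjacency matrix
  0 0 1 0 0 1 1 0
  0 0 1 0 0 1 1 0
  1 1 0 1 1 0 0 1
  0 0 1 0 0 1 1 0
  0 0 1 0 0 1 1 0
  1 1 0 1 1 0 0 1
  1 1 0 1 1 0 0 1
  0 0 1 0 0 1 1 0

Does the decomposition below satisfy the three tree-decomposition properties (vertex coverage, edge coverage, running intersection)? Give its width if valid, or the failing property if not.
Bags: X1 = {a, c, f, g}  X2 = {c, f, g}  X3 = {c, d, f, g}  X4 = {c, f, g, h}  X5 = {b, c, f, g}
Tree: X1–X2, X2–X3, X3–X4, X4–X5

No — vertex e appears in no bag.

A tree decomposition must satisfy three properties: every vertex lies in some bag; for every edge, both endpoints lie together in some bag; and for every vertex, the bags containing it form a connected subtree. Here vertex e appears in no bag, so the decomposition is invalid.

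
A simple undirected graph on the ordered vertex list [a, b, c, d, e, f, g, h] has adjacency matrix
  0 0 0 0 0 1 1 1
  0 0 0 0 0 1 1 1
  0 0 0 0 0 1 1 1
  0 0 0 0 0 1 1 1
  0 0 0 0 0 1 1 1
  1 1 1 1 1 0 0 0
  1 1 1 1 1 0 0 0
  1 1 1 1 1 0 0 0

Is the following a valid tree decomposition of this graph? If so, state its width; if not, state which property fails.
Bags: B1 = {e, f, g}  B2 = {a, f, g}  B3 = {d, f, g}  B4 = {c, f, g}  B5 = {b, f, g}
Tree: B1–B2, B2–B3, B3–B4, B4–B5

No — vertex h appears in no bag.

A tree decomposition must satisfy three properties: every vertex lies in some bag; for every edge, both endpoints lie together in some bag; and for every vertex, the bags containing it form a connected subtree. Here vertex h appears in no bag, so the decomposition is invalid.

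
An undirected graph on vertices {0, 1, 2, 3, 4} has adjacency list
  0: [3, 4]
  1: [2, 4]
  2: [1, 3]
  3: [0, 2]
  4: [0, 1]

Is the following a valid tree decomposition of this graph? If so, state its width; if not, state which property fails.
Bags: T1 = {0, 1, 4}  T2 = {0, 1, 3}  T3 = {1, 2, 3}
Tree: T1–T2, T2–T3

Checking the three conditions: (i) the bags cover all of {0, 1, 2, 3, 4}; (ii) for each edge, some bag contains both endpoints; (iii) the bags containing any fixed vertex form a subtree. All hold, so the decomposition is valid with width 3 − 1 = 2.

Yes; width 2.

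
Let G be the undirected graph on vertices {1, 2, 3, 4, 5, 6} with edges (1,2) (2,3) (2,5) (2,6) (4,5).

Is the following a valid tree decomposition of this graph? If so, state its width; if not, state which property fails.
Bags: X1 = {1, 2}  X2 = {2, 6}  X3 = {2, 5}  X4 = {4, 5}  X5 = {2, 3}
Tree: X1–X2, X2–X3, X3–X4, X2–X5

Yes; width 1.

Checking the three conditions: (i) the bags cover all of {1, 2, 3, 4, 5, 6}; (ii) for each edge, some bag contains both endpoints; (iii) the bags containing any fixed vertex form a subtree. All hold, so the decomposition is valid with width 2 − 1 = 1.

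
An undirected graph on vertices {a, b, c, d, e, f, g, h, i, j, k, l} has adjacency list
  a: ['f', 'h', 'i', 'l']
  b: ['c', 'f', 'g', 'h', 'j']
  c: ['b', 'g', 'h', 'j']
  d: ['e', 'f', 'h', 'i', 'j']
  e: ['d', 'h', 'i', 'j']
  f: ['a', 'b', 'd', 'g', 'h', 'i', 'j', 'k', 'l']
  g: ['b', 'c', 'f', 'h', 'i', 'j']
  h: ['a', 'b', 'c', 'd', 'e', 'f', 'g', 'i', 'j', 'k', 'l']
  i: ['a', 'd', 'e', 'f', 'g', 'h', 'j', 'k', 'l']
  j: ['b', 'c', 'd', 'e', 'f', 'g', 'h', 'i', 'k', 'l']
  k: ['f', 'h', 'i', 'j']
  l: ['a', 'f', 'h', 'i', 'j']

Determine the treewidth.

4

A width-4 tree decomposition is:
Bags: B1 = {f, g, h, i, j}  B2 = {d, f, h, i, j}  B3 = {f, h, i, j, l}  B4 = {f, h, i, j, k}  B5 = {b, f, g, h, j}  B6 = {a, f, h, i, l}  B7 = {d, e, h, i, j}  B8 = {b, c, g, h, j}
Tree: B1–B2, B1–B3, B2–B4, B1–B5, B3–B6, B2–B7, B5–B8
Each bag holds 5 vertices, so the decomposition has width 4, which upper-bounds the treewidth. Conversely, {d, e, h, i, j} is a clique of size 5, and the vertices of any clique must share a bag in every tree decomposition; so some bag has ≥ 5 vertices and tw(G) ≥ 4. Combining the bounds, tw(G) = 4.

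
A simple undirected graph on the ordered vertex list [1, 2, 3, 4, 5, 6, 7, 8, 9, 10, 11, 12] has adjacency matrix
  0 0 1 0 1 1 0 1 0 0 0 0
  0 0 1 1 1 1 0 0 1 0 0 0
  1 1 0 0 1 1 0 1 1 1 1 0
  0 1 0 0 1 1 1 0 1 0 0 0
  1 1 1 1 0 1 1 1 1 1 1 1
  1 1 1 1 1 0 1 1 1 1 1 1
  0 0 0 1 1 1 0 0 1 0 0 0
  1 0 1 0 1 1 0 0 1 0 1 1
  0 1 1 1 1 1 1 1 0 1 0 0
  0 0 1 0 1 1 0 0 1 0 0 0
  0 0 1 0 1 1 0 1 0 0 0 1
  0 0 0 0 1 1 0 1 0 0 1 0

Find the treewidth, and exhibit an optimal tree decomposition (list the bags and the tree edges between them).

The largest bag has 5 vertices, giving width 4; this decomposition certifies tw(G) ≤ 4. On the other hand G contains the 5-clique {1, 3, 5, 6, 8}. A clique must lie in a single bag of any decomposition, so no decomposition can have width below 4. Combining the bounds, tw(G) = 4.

Treewidth 4.
Bags: B1 = {3, 5, 6, 8, 11}  B2 = {3, 5, 6, 8, 9}  B3 = {2, 3, 5, 6, 9}  B4 = {2, 4, 5, 6, 9}  B5 = {5, 6, 8, 11, 12}  B6 = {3, 5, 6, 9, 10}  B7 = {1, 3, 5, 6, 8}  B8 = {4, 5, 6, 7, 9}
Tree: B1–B2, B2–B3, B3–B4, B1–B5, B2–B6, B1–B7, B4–B8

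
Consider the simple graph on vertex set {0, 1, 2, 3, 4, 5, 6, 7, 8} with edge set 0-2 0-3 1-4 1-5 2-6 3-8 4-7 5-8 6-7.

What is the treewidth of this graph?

2

A width-2 tree decomposition is:
Bags: B1 = {0, 2, 6}  B2 = {0, 3, 6}  B3 = {3, 6, 8}  B4 = {5, 6, 8}  B5 = {1, 5, 6}  B6 = {1, 4, 6}  B7 = {4, 6, 7}
Tree: B1–B2, B2–B3, B3–B4, B4–B5, B5–B6, B6–B7
Each bag holds 3 vertices, so the decomposition has width 2, which upper-bounds the treewidth. The edges 6–2–0–3–8–5–1–4–7–6 form a cycle, so G is not a tree and its treewidth is at least 2. The upper and lower bounds meet at 2, so that is the treewidth.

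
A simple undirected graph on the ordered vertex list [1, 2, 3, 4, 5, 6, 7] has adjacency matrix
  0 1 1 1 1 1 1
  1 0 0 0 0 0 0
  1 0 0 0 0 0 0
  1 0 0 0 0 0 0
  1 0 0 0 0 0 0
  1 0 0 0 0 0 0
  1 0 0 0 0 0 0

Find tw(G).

1

A width-1 tree decomposition is:
Bags: B1 = {1, 3}  B2 = {1, 6}  B3 = {1, 4}  B4 = {1, 2}  B5 = {1, 5}  B6 = {1, 7}
Tree: B1–B2, B1–B3, B3–B4, B2–B5, B1–B6
The largest bag has 2 vertices, giving width 1; this decomposition certifies tw(G) ≤ 1. G has an edge, so its treewidth is at least 1. Therefore the treewidth is 1.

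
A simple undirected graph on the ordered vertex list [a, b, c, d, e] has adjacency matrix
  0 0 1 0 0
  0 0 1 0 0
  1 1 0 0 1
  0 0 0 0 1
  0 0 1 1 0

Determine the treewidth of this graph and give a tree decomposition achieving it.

Treewidth 1.
One such decomposition:
Bags: B1 = {b, c}  B2 = {a, c}  B3 = {c, e}  B4 = {d, e}
Tree: B1–B2, B2–B3, B3–B4

Every bag has size at most 2, so the width is 2 − 1 = 1 and tw(G) ≤ 1. G has an edge, so its treewidth is at least 1. Therefore the treewidth is 1.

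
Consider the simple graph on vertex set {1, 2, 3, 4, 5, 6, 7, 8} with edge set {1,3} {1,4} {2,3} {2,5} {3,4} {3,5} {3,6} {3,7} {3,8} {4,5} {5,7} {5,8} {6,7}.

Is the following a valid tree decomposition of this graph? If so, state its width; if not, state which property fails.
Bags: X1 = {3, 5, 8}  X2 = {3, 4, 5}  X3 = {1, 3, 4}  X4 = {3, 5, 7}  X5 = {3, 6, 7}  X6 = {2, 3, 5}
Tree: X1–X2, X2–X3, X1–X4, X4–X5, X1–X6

Yes; width 2.

Every vertex of G appears in some bag (union = {1, 2, 3, 4, 5, 6, 7, 8}); every edge is covered by a bag; and for each vertex v the set of bags containing v is connected in the bag tree. The decomposition is therefore valid. The largest bag has 3 vertices, so the width is 2.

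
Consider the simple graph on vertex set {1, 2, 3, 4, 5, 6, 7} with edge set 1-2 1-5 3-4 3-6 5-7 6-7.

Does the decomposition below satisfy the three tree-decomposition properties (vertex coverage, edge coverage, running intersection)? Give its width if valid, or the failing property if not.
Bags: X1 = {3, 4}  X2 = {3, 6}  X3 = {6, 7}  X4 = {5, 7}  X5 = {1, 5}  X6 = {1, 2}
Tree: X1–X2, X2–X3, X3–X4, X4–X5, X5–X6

Every vertex of G appears in some bag (union = {1, 2, 3, 4, 5, 6, 7}); every edge is covered by a bag; and for each vertex v the set of bags containing v is connected in the bag tree. The decomposition is therefore valid. The largest bag has 2 vertices, so the width is 1.

Yes; width 1.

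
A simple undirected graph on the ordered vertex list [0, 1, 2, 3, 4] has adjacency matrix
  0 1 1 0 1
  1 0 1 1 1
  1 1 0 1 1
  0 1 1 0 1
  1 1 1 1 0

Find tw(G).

A width-3 tree decomposition is:
Bags: B1 = {1, 2, 3, 4}  B2 = {0, 1, 2, 4}
Tree: B1–B2
Every bag has size at most 4, so the width is 4 − 1 = 3 and tw(G) ≤ 3. For the lower bound, the 4 vertices {0, 1, 2, 4} are pairwise adjacent, and any tree decomposition puts a clique entirely inside one bag — forcing width ≥ 3. Therefore the treewidth is 3.

3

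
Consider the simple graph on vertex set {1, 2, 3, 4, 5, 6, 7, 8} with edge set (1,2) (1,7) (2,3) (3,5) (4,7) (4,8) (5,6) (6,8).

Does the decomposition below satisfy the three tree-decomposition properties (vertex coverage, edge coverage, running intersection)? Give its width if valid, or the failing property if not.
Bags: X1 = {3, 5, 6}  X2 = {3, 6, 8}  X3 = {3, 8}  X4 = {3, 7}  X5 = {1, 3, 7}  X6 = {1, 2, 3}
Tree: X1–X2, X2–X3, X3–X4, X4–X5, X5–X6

No — vertex 4 appears in no bag.

A tree decomposition must satisfy three properties: every vertex lies in some bag; for every edge, both endpoints lie together in some bag; and for every vertex, the bags containing it form a connected subtree. Here vertex 4 appears in no bag, so the decomposition is invalid.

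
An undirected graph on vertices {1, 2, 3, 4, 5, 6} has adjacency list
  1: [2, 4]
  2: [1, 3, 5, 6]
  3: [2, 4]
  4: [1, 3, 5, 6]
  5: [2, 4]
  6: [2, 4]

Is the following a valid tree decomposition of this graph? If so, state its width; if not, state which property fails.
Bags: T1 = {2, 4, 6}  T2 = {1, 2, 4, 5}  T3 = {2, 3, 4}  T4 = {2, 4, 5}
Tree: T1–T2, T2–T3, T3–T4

No — bags containing vertex 5 are not connected in the tree.

A tree decomposition must satisfy three properties: every vertex lies in some bag; for every edge, both endpoints lie together in some bag; and for every vertex, the bags containing it form a connected subtree. Here bags containing vertex 5 are not connected in the tree, so the decomposition is invalid.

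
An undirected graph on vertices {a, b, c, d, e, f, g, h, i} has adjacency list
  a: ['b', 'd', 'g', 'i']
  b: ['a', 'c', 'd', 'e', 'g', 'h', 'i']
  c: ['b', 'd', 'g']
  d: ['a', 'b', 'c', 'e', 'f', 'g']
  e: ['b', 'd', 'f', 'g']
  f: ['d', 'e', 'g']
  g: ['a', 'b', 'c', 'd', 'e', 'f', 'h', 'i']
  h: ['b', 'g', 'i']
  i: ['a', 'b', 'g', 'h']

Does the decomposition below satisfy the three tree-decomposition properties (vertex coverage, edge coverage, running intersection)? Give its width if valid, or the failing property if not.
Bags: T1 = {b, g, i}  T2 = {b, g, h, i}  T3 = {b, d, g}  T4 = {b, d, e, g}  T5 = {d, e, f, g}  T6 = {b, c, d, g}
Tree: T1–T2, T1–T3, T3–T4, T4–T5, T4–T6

No — vertex a appears in no bag.

A tree decomposition must satisfy three properties: every vertex lies in some bag; for every edge, both endpoints lie together in some bag; and for every vertex, the bags containing it form a connected subtree. Here vertex a appears in no bag, so the decomposition is invalid.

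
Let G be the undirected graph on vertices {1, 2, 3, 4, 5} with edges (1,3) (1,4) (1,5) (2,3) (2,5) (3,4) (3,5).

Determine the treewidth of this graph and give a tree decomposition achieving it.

Each bag holds 3 vertices, so the decomposition has width 2, which upper-bounds the treewidth. For the lower bound, the 3 vertices {1, 3, 4} are pairwise adjacent, and any tree decomposition puts a clique entirely inside one bag — forcing width ≥ 2. Hence tw(G) = 2 exactly.

Treewidth 2.
One such decomposition:
Bags: B1 = {2, 3, 5}  B2 = {1, 3, 5}  B3 = {1, 3, 4}
Tree: B1–B2, B2–B3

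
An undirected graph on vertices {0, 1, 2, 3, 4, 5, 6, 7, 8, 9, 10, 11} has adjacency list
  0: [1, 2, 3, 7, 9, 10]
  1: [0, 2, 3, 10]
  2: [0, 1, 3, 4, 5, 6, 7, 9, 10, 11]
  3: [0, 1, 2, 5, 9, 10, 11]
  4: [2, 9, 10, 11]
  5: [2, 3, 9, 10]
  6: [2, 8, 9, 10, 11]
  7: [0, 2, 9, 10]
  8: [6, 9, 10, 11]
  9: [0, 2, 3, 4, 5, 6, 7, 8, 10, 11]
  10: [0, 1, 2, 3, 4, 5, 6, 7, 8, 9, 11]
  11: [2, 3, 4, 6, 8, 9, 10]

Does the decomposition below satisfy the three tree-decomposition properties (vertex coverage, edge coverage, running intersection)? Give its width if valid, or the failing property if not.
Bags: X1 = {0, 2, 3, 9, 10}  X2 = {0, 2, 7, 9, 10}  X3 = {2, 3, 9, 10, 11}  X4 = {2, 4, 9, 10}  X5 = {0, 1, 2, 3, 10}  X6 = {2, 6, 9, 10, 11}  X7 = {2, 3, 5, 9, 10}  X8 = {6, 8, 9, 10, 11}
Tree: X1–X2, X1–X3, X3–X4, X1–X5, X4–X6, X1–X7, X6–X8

No — edge (11,4) lies in no bag.

A tree decomposition must satisfy three properties: every vertex lies in some bag; for every edge, both endpoints lie together in some bag; and for every vertex, the bags containing it form a connected subtree. Here edge (11,4) lies in no bag, so the decomposition is invalid.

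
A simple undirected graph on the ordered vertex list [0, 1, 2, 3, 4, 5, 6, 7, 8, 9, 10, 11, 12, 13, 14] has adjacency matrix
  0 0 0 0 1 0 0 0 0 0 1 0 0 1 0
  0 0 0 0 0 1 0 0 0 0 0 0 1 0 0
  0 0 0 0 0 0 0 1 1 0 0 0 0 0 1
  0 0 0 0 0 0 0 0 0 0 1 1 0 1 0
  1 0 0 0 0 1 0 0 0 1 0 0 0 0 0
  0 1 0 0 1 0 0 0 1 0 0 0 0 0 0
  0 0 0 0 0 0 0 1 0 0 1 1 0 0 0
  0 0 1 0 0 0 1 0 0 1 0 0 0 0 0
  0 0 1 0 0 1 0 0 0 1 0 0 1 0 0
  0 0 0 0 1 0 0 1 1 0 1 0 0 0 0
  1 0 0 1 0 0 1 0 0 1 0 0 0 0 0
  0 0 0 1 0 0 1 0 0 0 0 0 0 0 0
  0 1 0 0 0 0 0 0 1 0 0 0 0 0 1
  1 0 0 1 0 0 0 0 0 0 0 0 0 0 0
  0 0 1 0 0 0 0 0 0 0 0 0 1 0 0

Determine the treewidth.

A width-3 tree decomposition is:
Bags: B1 = {3, 6, 11, 13}  B2 = {3, 6, 10, 13}  B3 = {0, 6, 10, 13}  B4 = {0, 6, 7, 10}  B5 = {0, 7, 9, 10}  B6 = {0, 4, 7, 9}  B7 = {2, 4, 7, 9}  B8 = {2, 4, 8, 9}  B9 = {2, 4, 5, 8}  B10 = {2, 5, 8, 14}  B11 = {5, 8, 12, 14}  B12 = {1, 5, 12, 14}
Tree: B1–B2, B2–B3, B3–B4, B4–B5, B5–B6, B6–B7, B7–B8, B8–B9, B9–B10, B10–B11, B11–B12
The largest bag has 4 vertices, giving width 3; this decomposition certifies tw(G) ≤ 3. For the lower bound: the 4 vertex sets {3,11,13}, {6}, {10}, {0,4,7,9} are disjoint, each induces a connected subgraph, and every pair is joined by at least one edge of G. Contracting each set to a single vertex therefore yields K_{4} as a minor, and since treewidth is minor-monotone, tw(G) ≥ tw(K_{4}) = 3. Therefore the treewidth is 3.

3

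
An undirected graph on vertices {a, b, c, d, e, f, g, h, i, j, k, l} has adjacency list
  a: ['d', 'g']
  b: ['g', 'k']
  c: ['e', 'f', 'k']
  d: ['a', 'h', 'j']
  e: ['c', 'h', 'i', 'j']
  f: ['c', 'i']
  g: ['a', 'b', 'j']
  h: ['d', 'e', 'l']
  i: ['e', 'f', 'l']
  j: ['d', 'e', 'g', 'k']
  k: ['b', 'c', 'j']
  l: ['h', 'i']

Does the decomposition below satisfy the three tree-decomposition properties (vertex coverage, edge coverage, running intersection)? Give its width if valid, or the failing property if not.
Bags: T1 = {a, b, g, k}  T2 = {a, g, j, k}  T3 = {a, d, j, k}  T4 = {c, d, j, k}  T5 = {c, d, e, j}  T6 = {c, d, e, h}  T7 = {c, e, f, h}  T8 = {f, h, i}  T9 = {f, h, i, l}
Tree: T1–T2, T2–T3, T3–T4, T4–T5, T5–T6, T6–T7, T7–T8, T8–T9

No — edge (e,i) lies in no bag.

A tree decomposition must satisfy three properties: every vertex lies in some bag; for every edge, both endpoints lie together in some bag; and for every vertex, the bags containing it form a connected subtree. Here edge (e,i) lies in no bag, so the decomposition is invalid.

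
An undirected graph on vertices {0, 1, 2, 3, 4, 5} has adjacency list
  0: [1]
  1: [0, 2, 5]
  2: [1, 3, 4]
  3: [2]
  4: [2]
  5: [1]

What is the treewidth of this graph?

A width-1 tree decomposition is:
Bags: B1 = {1, 2}  B2 = {2, 3}  B3 = {0, 1}  B4 = {1, 5}  B5 = {2, 4}
Tree: B1–B2, B1–B3, B1–B4, B1–B5
Each bag holds 2 vertices, so the decomposition has width 1, which upper-bounds the treewidth. Any graph with an edge has treewidth ≥ 1, and G has the edge 2–1. Combining the bounds, tw(G) = 1.

1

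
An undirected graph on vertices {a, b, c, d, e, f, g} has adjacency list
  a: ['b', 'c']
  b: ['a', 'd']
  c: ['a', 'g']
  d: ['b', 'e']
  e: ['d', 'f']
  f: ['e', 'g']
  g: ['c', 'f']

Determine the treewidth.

A width-2 tree decomposition is:
Bags: B1 = {a, c, g}  B2 = {a, b, g}  B3 = {b, d, g}  B4 = {d, e, g}  B5 = {e, f, g}
Tree: B1–B2, B2–B3, B3–B4, B4–B5
Each bag holds 3 vertices, so the decomposition has width 2, which upper-bounds the treewidth. For the lower bound, G contains the cycle g–c–a–b–d–e–f–g, so G is not a forest; only forests have treewidth ≤ 1, hence tw(G) ≥ 2. Hence tw(G) = 2 exactly.

2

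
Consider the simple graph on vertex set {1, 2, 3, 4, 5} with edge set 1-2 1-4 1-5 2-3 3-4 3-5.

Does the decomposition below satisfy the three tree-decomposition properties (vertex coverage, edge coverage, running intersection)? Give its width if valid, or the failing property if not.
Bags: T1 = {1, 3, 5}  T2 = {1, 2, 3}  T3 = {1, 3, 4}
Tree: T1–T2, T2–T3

Yes; width 2.

Every vertex of G appears in some bag (union = {1, 2, 3, 4, 5}); every edge is covered by a bag; and for each vertex v the set of bags containing v is connected in the bag tree. The decomposition is therefore valid. The largest bag has 3 vertices, so the width is 2.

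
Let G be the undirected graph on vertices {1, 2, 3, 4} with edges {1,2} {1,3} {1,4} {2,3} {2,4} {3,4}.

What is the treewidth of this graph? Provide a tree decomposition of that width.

With just one bag of size 4, the width is 4 − 1 = 3, so tw(G) ≤ 3. Conversely, {1, 2, 3, 4} is a clique of size 4, and the vertices of any clique must share a bag in every tree decomposition; so some bag has ≥ 4 vertices and tw(G) ≥ 3. Combining the bounds, tw(G) = 3.

Treewidth 3.
Bags: B1 = {1, 2, 3, 4}
Tree: (single bag)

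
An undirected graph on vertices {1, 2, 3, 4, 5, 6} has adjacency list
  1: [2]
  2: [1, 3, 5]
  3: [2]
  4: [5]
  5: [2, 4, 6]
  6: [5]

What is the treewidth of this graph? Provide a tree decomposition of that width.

Treewidth 1.
One optimal decomposition is:
Bags: B1 = {4, 5}  B2 = {2, 5}  B3 = {5, 6}  B4 = {2, 3}  B5 = {1, 2}
Tree: B1–B2, B2–B3, B2–B4, B4–B5

Every bag has size at most 2, so the width is 2 − 1 = 1 and tw(G) ≤ 1. G has an edge, so its treewidth is at least 1. Therefore the treewidth is 1.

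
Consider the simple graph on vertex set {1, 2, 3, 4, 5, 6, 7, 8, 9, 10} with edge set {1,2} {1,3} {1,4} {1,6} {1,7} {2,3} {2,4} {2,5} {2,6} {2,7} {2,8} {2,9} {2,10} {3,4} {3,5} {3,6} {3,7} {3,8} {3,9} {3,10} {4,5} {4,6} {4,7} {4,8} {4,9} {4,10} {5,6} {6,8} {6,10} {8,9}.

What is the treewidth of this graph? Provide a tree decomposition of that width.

Treewidth 4.
One optimal decomposition is:
Bags: B1 = {1, 2, 3, 4, 6}  B2 = {2, 3, 4, 6, 8}  B3 = {1, 2, 3, 4, 7}  B4 = {2, 3, 4, 5, 6}  B5 = {2, 3, 4, 6, 10}  B6 = {2, 3, 4, 8, 9}
Tree: B1–B2, B1–B3, B2–B4, B2–B5, B2–B6

Every bag has size at most 5, so the width is 5 − 1 = 4 and tw(G) ≤ 4. For the lower bound, the 5 vertices {2, 3, 4, 8, 9} are pairwise adjacent, and any tree decomposition puts a clique entirely inside one bag — forcing width ≥ 4. Combining the bounds, tw(G) = 4.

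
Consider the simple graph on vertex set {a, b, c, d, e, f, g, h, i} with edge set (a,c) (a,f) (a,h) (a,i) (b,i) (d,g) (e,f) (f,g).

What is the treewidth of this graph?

A width-1 tree decomposition is:
Bags: B1 = {a, i}  B2 = {b, i}  B3 = {a, h}  B4 = {a, f}  B5 = {f, g}  B6 = {d, g}  B7 = {a, c}  B8 = {e, f}
Tree: B1–B2, B1–B3, B3–B4, B4–B5, B5–B6, B3–B7, B5–B8
Every bag has size at most 2, so the width is 2 − 1 = 1 and tw(G) ≤ 1. G has an edge, so its treewidth is at least 1. The upper and lower bounds meet at 1, so that is the treewidth.

1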